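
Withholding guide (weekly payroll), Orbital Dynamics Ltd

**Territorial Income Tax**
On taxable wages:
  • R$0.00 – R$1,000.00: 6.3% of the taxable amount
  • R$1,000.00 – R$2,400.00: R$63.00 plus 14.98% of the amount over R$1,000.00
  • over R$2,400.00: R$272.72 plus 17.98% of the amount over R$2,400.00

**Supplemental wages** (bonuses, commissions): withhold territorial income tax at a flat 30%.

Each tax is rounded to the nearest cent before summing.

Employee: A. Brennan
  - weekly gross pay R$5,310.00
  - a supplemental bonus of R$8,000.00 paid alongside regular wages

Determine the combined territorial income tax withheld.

Territorial Income Tax: taxable = R$5,310.00
  R$272.72 + 17.98% × (R$5,310.00 − R$2,400.00) = R$272.72 + 17.98% × R$2,910.00 = R$795.94
Supplemental (30% flat on bonus): 30% × R$8,000.00 = R$2,400.00
Total territorial income tax: R$795.94 + R$2,400.00 = R$3,195.94

R$3,195.94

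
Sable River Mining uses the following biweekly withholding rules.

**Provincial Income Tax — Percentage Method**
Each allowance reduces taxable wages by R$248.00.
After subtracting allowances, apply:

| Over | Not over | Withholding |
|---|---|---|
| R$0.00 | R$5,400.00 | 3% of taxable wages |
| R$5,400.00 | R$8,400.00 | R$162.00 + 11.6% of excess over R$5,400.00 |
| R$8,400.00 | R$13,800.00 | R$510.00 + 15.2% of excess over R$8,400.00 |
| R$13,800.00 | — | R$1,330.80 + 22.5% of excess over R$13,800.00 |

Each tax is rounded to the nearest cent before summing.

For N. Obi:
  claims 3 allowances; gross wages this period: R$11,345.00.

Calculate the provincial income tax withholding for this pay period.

R$844.55

Provincial Income Tax: taxable = R$11,345.00 − 3×R$248.00 = R$10,601.00
  R$510.00 + 15.2% × (R$10,601.00 − R$8,400.00) = R$510.00 + 15.2% × R$2,201.00 = R$844.55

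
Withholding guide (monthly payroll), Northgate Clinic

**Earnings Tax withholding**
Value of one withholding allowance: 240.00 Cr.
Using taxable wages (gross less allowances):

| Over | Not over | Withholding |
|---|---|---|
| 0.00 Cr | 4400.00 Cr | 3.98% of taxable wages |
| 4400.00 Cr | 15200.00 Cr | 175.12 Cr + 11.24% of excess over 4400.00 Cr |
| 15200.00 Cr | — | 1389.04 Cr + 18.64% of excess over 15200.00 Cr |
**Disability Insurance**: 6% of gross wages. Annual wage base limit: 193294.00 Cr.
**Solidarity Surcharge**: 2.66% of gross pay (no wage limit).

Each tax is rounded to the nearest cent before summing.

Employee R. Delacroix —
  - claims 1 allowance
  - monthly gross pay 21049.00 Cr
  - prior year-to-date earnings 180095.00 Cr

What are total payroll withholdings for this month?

Earnings Tax: taxable = 21049.00 Cr − 1×240.00 Cr = 20809.00 Cr
  1389.04 Cr + 18.64% × (20809.00 Cr − 15200.00 Cr) = 1389.04 Cr + 18.64% × 5609.00 Cr = 2434.56 Cr
Disability Insurance: cap 193294.00 Cr − YTD 180095.00 Cr = 13199.00 Cr subject; 6% × 13199.00 Cr = 791.94 Cr
Solidarity Surcharge: 2.66% × 21049.00 Cr = 559.90 Cr
Total: 2434.56 Cr + 791.94 Cr + 559.90 Cr = 3786.40 Cr

3786.40 Cr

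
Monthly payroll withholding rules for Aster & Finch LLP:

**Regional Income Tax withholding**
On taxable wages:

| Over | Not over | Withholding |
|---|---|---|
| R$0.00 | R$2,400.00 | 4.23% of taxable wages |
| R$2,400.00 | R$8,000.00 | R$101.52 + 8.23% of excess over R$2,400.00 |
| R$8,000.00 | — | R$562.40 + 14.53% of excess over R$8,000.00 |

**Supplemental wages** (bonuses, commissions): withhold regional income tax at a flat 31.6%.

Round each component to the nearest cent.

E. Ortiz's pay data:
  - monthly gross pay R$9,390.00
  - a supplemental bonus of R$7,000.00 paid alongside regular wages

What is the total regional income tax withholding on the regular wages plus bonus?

Regional Income Tax: taxable = R$9,390.00
  R$562.40 + 14.53% × (R$9,390.00 − R$8,000.00) = R$562.40 + 14.53% × R$1,390.00 = R$764.37
Supplemental (31.6% flat on bonus): 31.6% × R$7,000.00 = R$2,212.00
Total regional income tax: R$764.37 + R$2,212.00 = R$2,976.37

R$2,976.37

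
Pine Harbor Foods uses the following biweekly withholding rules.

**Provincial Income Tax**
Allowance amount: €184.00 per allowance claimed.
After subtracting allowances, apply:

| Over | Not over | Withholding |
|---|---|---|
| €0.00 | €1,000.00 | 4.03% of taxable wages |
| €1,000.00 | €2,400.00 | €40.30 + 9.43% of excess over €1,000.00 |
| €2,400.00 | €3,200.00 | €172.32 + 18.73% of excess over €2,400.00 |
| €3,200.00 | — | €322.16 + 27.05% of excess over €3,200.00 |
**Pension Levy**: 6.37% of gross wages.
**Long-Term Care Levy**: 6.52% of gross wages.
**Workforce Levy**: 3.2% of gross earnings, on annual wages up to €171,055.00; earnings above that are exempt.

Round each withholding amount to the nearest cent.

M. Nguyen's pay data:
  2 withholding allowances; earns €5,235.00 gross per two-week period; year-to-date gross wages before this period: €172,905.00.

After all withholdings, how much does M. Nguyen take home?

€3,787.13

Provincial Income Tax: taxable = €5,235.00 − 2×€184.00 = €4,867.00
  €322.16 + 27.05% × (€4,867.00 − €3,200.00) = €322.16 + 27.05% × €1,667.00 = €773.08
Pension Levy: 6.37% × €5,235.00 = €333.47
Long-Term Care Levy: 6.52% × €5,235.00 = €341.32
Workforce Levy: YTD €172,905.00 ≥ cap €171,055.00 → €0.00
Total withheld: €773.08 + €333.47 + €341.32 + €0.00 = €1,447.87
Net pay: €5,235.00 − €1,447.87 = €3,787.13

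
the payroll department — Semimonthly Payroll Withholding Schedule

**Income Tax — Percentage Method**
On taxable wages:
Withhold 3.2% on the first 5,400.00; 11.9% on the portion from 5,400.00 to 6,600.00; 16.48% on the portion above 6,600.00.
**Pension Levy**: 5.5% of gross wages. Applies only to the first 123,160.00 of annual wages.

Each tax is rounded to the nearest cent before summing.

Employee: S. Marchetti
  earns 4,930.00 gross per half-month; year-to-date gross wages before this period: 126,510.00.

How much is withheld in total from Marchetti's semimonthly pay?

157.76

Income Tax: taxable = 4,930.00
  3.2% × 4,930.00 = 157.76
Pension Levy: YTD 126,510.00 ≥ cap 123,160.00 → 0.00
Total: 157.76 + 0.00 = 157.76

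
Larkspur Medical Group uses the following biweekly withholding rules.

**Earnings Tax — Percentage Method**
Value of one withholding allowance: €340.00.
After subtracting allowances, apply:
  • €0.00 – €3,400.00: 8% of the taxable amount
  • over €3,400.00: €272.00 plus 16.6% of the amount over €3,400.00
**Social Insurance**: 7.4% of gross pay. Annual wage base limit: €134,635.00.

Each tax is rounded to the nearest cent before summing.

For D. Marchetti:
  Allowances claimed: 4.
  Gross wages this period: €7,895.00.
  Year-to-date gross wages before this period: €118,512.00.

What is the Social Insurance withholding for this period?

€584.23

Social Insurance: 7.4% × €7,895.00 = €584.23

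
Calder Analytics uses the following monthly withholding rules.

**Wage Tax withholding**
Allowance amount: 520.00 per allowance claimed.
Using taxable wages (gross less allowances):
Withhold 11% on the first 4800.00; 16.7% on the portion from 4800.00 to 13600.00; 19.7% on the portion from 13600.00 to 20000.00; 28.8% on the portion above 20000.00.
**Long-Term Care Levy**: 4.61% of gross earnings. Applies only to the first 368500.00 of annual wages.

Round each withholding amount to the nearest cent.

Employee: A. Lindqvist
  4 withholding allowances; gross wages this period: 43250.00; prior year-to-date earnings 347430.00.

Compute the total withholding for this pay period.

Wage Tax: taxable = 43250.00 − 4×520.00 = 41170.00
  3258.40 + 28.8% × (41170.00 − 20000.00) = 3258.40 + 28.8% × 21170.00 = 9355.36
Long-Term Care Levy: cap 368500.00 − YTD 347430.00 = 21070.00 subject; 4.61% × 21070.00 = 971.33
Total: 9355.36 + 971.33 = 10326.69

10326.69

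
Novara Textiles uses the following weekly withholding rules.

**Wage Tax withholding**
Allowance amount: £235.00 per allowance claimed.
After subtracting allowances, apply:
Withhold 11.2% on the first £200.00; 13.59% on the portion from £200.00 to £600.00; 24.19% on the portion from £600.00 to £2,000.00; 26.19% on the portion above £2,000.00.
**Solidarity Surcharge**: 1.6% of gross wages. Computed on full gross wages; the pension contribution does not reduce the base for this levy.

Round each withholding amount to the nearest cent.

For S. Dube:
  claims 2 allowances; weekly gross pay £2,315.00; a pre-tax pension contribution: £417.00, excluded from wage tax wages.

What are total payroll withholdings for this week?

£314.09

Wage Tax: taxable = £2,315.00 − £417.00 − 2×£235.00 = £1,428.00
  £76.76 + 24.19% × (£1,428.00 − £600.00) = £76.76 + 24.19% × £828.00 = £277.05
Solidarity Surcharge: 1.6% × £2,315.00 = £37.04
Total: £277.05 + £37.04 = £314.09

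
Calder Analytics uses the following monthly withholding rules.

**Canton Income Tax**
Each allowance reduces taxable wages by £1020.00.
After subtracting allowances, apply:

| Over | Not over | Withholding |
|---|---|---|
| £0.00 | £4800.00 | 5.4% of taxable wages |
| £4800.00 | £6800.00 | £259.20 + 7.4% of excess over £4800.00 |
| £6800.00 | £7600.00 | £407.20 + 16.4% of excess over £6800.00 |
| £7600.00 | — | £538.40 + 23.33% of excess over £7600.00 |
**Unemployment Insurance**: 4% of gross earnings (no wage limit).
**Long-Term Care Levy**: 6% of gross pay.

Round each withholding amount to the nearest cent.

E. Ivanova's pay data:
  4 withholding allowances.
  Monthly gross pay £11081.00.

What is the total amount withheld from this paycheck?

£1548.26

Canton Income Tax: taxable = £11081.00 − 4×£1020.00 = £7001.00
  £407.20 + 16.4% × (£7001.00 − £6800.00) = £407.20 + 16.4% × £201.00 = £440.16
Unemployment Insurance: 4% × £11081.00 = £443.24
Long-Term Care Levy: 6% × £11081.00 = £664.86
Total: £440.16 + £443.24 + £664.86 = £1548.26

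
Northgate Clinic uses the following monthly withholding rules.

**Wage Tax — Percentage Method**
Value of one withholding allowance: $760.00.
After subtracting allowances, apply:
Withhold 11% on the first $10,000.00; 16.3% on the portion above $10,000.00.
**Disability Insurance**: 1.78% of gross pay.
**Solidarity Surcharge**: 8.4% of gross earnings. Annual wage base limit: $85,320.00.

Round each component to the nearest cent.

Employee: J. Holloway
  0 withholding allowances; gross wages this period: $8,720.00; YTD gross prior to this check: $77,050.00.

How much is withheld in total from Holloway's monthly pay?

Wage Tax: taxable = $8,720.00
  11% × $8,720.00 = $959.20
Disability Insurance: 1.78% × $8,720.00 = $155.22
Solidarity Surcharge: cap $85,320.00 − YTD $77,050.00 = $8,270.00 subject; 8.4% × $8,270.00 = $694.68
Total: $959.20 + $155.22 + $694.68 = $1,809.10

$1,809.10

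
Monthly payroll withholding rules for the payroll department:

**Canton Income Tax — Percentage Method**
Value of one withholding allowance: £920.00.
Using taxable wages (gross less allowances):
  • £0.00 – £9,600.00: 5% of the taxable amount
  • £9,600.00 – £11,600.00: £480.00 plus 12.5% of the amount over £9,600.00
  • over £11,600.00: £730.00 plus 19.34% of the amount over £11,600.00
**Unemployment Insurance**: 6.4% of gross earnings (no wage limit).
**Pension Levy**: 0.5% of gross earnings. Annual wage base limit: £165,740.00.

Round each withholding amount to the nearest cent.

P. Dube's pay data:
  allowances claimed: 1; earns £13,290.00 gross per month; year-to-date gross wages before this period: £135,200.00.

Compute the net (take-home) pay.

Canton Income Tax: taxable = £13,290.00 − 1×£920.00 = £12,370.00
  £730.00 + 19.34% × (£12,370.00 − £11,600.00) = £730.00 + 19.34% × £770.00 = £878.92
Unemployment Insurance: 6.4% × £13,290.00 = £850.56
Pension Levy: 0.5% × £13,290.00 = £66.45
Total withheld: £878.92 + £850.56 + £66.45 = £1,795.93
Net pay: £13,290.00 − £1,795.93 = £11,494.07

£11,494.07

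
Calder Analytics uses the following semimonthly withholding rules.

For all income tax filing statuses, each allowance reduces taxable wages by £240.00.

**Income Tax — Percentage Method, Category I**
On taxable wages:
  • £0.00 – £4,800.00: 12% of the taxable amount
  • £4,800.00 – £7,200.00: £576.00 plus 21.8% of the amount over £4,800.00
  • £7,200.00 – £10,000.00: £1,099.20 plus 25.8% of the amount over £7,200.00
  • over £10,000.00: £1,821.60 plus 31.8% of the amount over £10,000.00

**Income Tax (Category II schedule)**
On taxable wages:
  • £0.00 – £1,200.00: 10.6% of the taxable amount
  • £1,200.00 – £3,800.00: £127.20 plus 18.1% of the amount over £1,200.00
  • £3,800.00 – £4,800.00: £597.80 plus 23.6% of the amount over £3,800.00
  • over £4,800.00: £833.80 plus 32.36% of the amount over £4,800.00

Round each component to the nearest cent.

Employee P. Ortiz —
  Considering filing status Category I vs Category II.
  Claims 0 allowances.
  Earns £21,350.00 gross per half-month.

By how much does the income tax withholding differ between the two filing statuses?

Income Tax (Category I): taxable = £21,350.00
  £1,821.60 + 31.8% × (£21,350.00 − £10,000.00) = £1,821.60 + 31.8% × £11,350.00 = £5,430.90
Income Tax (Category II): taxable = £21,350.00
  £833.80 + 32.36% × (£21,350.00 − £4,800.00) = £833.80 + 32.36% × £16,550.00 = £6,189.38
Difference: |£5,430.90 − £6,189.38| = £758.48 (higher under Category II)

£758.48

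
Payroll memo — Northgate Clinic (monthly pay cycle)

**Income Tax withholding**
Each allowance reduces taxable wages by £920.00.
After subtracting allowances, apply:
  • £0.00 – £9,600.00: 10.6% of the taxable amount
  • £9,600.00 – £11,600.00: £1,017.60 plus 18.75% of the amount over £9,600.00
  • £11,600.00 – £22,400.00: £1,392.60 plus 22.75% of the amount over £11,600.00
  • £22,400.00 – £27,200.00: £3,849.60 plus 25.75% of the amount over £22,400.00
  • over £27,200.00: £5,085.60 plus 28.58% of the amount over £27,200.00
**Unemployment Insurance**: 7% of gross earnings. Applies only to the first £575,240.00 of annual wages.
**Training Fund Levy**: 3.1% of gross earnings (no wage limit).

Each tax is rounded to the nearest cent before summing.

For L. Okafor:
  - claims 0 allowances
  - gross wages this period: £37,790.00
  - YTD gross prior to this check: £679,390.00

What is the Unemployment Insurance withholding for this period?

Unemployment Insurance: YTD £679,390.00 ≥ cap £575,240.00 → £0.00

£0.00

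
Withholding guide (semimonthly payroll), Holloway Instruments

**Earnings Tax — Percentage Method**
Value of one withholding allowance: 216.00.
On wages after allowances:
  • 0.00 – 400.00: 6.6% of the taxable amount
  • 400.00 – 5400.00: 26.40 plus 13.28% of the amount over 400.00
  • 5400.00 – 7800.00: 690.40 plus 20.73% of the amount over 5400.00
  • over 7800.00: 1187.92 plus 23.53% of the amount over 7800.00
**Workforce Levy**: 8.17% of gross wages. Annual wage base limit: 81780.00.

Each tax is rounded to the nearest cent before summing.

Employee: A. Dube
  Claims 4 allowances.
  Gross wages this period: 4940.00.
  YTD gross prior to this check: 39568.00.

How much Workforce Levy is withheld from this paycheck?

Workforce Levy: 8.17% × 4940.00 = 403.60

403.60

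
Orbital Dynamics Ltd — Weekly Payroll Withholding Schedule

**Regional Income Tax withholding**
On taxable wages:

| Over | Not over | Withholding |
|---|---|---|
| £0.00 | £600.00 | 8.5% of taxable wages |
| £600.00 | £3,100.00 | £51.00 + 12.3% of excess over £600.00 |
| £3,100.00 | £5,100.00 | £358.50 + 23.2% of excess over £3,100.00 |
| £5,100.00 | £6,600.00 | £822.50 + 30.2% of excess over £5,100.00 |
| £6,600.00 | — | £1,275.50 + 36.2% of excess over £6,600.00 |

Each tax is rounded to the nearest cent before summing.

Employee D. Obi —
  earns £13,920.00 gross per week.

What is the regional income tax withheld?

£3,925.34

Regional Income Tax: taxable = £13,920.00
  £1,275.50 + 36.2% × (£13,920.00 − £6,600.00) = £1,275.50 + 36.2% × £7,320.00 = £3,925.34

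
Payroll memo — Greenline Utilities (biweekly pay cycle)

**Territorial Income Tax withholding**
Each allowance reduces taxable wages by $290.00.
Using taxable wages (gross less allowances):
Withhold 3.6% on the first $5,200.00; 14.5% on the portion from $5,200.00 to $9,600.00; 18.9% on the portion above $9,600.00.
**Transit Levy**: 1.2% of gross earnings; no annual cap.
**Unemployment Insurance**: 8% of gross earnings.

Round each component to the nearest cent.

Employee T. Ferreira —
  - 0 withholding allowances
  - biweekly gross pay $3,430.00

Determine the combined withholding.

Territorial Income Tax: taxable = $3,430.00
  3.6% × $3,430.00 = $123.48
Transit Levy: 1.2% × $3,430.00 = $41.16
Unemployment Insurance: 8% × $3,430.00 = $274.40
Total: $123.48 + $41.16 + $274.40 = $439.04

$439.04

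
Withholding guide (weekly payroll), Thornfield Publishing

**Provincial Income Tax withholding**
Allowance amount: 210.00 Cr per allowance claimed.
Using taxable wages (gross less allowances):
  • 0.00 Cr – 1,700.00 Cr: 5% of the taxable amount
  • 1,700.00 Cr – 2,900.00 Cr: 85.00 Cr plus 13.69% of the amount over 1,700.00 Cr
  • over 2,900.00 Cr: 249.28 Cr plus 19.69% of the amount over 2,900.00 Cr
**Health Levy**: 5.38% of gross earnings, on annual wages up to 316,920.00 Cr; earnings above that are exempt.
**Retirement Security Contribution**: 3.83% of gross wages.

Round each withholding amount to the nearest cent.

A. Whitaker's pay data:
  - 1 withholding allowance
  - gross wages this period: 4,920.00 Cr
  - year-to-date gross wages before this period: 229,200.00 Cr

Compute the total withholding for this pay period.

Provincial Income Tax: taxable = 4,920.00 Cr − 1×210.00 Cr = 4,710.00 Cr
  249.28 Cr + 19.69% × (4,710.00 Cr − 2,900.00 Cr) = 249.28 Cr + 19.69% × 1,810.00 Cr = 605.67 Cr
Health Levy: 5.38% × 4,920.00 Cr = 264.70 Cr
Retirement Security Contribution: 3.83% × 4,920.00 Cr = 188.44 Cr
Total: 605.67 Cr + 264.70 Cr + 188.44 Cr = 1,058.81 Cr

1,058.81 Cr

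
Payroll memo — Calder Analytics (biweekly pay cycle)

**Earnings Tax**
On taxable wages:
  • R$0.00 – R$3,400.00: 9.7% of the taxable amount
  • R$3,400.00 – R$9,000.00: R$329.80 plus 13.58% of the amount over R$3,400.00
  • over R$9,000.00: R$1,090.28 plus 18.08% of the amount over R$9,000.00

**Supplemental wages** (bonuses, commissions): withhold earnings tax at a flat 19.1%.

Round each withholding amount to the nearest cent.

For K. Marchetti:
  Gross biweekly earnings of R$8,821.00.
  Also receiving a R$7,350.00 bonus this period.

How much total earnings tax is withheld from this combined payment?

Earnings Tax: taxable = R$8,821.00
  R$329.80 + 13.58% × (R$8,821.00 − R$3,400.00) = R$329.80 + 13.58% × R$5,421.00 = R$1,065.97
Supplemental (19.1% flat on bonus): 19.1% × R$7,350.00 = R$1,403.85
Total earnings tax: R$1,065.97 + R$1,403.85 = R$2,469.82

R$2,469.82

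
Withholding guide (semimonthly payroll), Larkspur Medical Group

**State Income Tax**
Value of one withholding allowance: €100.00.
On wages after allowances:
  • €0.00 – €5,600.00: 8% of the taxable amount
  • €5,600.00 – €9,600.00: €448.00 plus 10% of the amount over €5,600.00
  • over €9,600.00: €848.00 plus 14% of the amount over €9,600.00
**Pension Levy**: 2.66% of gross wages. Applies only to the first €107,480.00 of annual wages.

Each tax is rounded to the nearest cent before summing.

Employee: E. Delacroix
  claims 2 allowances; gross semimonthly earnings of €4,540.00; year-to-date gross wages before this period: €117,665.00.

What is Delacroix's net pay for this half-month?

State Income Tax: taxable = €4,540.00 − 2×€100.00 = €4,340.00
  8% × €4,340.00 = €347.20
Pension Levy: YTD €117,665.00 ≥ cap €107,480.00 → €0.00
Total withheld: €347.20 + €0.00 = €347.20
Net pay: €4,540.00 − €347.20 = €4,192.80

€4,192.80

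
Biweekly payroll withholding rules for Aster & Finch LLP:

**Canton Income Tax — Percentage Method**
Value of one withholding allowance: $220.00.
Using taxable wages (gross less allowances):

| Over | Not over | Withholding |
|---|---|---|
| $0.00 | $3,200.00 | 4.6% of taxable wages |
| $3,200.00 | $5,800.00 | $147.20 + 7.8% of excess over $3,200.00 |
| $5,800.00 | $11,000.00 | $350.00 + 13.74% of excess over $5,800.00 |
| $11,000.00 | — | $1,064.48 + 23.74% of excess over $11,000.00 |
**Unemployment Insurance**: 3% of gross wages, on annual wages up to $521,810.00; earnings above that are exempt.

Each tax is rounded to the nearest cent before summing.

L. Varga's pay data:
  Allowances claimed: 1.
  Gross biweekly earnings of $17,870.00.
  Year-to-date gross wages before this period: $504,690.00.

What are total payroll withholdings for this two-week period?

Canton Income Tax: taxable = $17,870.00 − 1×$220.00 = $17,650.00
  $1,064.48 + 23.74% × ($17,650.00 − $11,000.00) = $1,064.48 + 23.74% × $6,650.00 = $2,643.19
Unemployment Insurance: cap $521,810.00 − YTD $504,690.00 = $17,120.00 subject; 3% × $17,120.00 = $513.60
Total: $2,643.19 + $513.60 = $3,156.79

$3,156.79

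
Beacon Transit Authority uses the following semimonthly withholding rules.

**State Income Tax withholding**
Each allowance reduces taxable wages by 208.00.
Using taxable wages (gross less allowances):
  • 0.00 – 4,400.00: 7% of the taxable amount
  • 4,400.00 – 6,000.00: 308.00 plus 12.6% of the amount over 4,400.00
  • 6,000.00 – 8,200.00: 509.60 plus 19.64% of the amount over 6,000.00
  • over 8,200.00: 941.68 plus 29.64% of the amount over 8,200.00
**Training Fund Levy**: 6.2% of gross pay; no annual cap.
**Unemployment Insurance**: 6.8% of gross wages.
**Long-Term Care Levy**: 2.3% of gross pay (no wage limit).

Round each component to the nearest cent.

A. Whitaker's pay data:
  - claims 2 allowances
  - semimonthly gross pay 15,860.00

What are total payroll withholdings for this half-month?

5,515.38

State Income Tax: taxable = 15,860.00 − 2×208.00 = 15,444.00
  941.68 + 29.64% × (15,444.00 − 8,200.00) = 941.68 + 29.64% × 7,244.00 = 3,088.80
Training Fund Levy: 6.2% × 15,860.00 = 983.32
Unemployment Insurance: 6.8% × 15,860.00 = 1,078.48
Long-Term Care Levy: 2.3% × 15,860.00 = 364.78
Total: 3,088.80 + 983.32 + 1,078.48 + 364.78 = 5,515.38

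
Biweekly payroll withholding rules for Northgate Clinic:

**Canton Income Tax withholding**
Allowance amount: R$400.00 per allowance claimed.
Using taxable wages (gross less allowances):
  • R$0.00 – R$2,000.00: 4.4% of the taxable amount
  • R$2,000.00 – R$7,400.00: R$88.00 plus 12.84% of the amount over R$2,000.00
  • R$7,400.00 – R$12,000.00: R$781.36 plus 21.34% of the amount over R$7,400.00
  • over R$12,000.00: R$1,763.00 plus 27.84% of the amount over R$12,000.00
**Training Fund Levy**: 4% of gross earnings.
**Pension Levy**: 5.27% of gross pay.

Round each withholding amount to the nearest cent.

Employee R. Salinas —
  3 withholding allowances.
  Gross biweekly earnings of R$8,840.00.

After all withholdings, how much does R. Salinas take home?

Canton Income Tax: taxable = R$8,840.00 − 3×R$400.00 = R$7,640.00
  R$781.36 + 21.34% × (R$7,640.00 − R$7,400.00) = R$781.36 + 21.34% × R$240.00 = R$832.58
Training Fund Levy: 4% × R$8,840.00 = R$353.60
Pension Levy: 5.27% × R$8,840.00 = R$465.87
Total withheld: R$832.58 + R$353.60 + R$465.87 = R$1,652.05
Net pay: R$8,840.00 − R$1,652.05 = R$7,187.95

R$7,187.95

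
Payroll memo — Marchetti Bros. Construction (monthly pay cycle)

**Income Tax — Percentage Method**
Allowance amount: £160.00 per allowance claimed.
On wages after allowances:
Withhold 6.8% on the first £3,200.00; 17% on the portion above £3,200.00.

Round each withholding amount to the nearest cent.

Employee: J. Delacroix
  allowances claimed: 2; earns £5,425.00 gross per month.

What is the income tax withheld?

Income Tax: taxable = £5,425.00 − 2×£160.00 = £5,105.00
  £217.60 + 17% × (£5,105.00 − £3,200.00) = £217.60 + 17% × £1,905.00 = £541.45

£541.45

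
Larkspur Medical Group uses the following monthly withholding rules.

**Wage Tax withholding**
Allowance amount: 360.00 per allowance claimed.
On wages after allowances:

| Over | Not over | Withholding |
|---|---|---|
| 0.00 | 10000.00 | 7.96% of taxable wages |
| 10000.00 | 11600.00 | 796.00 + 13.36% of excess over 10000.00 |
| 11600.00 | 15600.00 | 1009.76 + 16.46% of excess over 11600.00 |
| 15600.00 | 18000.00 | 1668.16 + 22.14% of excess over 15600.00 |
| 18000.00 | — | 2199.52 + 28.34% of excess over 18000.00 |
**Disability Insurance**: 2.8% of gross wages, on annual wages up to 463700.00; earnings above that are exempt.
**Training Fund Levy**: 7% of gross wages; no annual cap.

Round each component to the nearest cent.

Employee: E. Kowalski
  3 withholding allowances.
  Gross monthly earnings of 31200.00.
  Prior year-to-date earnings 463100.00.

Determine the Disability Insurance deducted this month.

16.80

Disability Insurance: cap 463700.00 − YTD 463100.00 = 600.00 subject; 2.8% × 600.00 = 16.80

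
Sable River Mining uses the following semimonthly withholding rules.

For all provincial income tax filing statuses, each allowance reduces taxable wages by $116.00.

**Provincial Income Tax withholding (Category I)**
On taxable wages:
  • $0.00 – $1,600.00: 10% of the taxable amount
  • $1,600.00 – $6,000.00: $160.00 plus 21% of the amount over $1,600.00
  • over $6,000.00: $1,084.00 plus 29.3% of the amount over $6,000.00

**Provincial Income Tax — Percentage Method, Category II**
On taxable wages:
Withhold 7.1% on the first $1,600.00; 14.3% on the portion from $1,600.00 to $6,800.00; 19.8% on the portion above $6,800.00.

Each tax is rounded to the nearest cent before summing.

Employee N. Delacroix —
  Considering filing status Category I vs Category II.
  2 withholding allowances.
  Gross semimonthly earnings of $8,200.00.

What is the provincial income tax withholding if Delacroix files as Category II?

Provincial Income Tax (Category II): taxable = $8,200.00 − 2×$116.00 = $7,968.00
  $857.20 + 19.8% × ($7,968.00 − $6,800.00) = $857.20 + 19.8% × $1,168.00 = $1,088.46

$1,088.46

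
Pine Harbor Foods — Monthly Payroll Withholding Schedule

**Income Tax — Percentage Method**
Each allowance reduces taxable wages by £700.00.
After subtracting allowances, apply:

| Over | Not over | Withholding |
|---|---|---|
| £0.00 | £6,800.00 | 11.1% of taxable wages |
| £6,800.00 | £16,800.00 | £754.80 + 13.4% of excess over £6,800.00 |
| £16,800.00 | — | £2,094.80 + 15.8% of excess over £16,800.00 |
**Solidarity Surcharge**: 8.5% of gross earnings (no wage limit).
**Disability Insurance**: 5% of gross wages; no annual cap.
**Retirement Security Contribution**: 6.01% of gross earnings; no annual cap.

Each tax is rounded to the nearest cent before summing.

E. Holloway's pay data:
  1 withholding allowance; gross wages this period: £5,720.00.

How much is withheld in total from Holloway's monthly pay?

Income Tax: taxable = £5,720.00 − 1×£700.00 = £5,020.00
  11.1% × £5,020.00 = £557.22
Solidarity Surcharge: 8.5% × £5,720.00 = £486.20
Disability Insurance: 5% × £5,720.00 = £286.00
Retirement Security Contribution: 6.01% × £5,720.00 = £343.77
Total: £557.22 + £486.20 + £286.00 + £343.77 = £1,673.19

£1,673.19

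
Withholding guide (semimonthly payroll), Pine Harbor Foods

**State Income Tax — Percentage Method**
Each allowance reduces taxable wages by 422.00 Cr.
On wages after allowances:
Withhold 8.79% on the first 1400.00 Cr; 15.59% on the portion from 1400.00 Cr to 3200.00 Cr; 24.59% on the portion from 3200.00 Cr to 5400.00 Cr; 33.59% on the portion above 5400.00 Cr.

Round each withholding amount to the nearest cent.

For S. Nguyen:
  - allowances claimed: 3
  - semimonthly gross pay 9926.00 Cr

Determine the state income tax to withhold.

2039.69 Cr

State Income Tax: taxable = 9926.00 Cr − 3×422.00 Cr = 8660.00 Cr
  944.66 Cr + 33.59% × (8660.00 Cr − 5400.00 Cr) = 944.66 Cr + 33.59% × 3260.00 Cr = 2039.69 Cr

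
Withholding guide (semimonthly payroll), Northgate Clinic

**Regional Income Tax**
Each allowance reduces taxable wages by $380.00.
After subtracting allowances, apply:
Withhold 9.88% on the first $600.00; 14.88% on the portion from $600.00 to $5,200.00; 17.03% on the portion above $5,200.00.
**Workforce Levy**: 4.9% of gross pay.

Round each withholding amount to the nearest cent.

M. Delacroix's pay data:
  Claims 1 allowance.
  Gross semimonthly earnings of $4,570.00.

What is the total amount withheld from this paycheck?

$817.40

Regional Income Tax: taxable = $4,570.00 − 1×$380.00 = $4,190.00
  $59.28 + 14.88% × ($4,190.00 − $600.00) = $59.28 + 14.88% × $3,590.00 = $593.47
Workforce Levy: 4.9% × $4,570.00 = $223.93
Total: $593.47 + $223.93 = $817.40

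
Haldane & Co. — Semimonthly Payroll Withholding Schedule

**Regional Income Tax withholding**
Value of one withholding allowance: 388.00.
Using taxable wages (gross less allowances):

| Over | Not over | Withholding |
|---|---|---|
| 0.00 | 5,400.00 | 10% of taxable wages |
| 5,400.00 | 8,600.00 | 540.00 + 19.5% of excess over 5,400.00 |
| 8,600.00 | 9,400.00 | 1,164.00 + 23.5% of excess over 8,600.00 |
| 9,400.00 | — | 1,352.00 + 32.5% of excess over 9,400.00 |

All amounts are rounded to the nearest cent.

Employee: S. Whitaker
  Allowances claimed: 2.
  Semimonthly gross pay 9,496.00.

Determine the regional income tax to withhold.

Regional Income Tax: taxable = 9,496.00 − 2×388.00 = 8,720.00
  1,164.00 + 23.5% × (8,720.00 − 8,600.00) = 1,164.00 + 23.5% × 120.00 = 1,192.20

1,192.20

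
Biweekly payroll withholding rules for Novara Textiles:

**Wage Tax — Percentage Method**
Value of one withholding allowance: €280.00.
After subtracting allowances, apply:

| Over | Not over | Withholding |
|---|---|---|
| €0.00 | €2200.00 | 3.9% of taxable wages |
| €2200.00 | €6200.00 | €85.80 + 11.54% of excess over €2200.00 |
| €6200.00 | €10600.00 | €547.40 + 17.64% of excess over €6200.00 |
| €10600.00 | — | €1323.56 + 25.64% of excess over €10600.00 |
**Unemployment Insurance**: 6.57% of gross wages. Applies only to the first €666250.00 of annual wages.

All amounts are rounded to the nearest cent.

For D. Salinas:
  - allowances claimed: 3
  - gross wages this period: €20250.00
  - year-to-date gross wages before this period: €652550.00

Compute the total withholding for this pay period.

Wage Tax: taxable = €20250.00 − 3×€280.00 = €19410.00
  €1323.56 + 25.64% × (€19410.00 − €10600.00) = €1323.56 + 25.64% × €8810.00 = €3582.44
Unemployment Insurance: cap €666250.00 − YTD €652550.00 = €13700.00 subject; 6.57% × €13700.00 = €900.09
Total: €3582.44 + €900.09 = €4482.53

€4482.53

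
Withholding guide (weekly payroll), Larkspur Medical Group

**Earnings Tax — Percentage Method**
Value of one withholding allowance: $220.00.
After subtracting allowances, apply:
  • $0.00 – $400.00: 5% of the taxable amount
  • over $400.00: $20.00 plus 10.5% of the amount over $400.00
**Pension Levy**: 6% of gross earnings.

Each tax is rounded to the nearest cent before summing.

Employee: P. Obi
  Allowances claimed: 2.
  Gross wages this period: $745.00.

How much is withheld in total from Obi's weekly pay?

$59.95

Earnings Tax: taxable = $745.00 − 2×$220.00 = $305.00
  5% × $305.00 = $15.25
Pension Levy: 6% × $745.00 = $44.70
Total: $15.25 + $44.70 = $59.95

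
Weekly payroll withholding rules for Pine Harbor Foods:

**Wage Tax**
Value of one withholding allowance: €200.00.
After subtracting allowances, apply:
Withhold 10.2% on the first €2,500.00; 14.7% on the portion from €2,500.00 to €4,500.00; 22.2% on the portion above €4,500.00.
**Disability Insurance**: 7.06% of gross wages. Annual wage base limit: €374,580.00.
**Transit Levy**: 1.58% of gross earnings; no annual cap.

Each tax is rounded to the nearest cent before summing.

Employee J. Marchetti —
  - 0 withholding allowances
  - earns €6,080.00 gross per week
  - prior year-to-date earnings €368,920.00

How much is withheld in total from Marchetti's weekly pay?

€1,395.42

Wage Tax: taxable = €6,080.00
  €549.00 + 22.2% × (€6,080.00 − €4,500.00) = €549.00 + 22.2% × €1,580.00 = €899.76
Disability Insurance: cap €374,580.00 − YTD €368,920.00 = €5,660.00 subject; 7.06% × €5,660.00 = €399.60
Transit Levy: 1.58% × €6,080.00 = €96.06
Total: €899.76 + €399.60 + €96.06 = €1,395.42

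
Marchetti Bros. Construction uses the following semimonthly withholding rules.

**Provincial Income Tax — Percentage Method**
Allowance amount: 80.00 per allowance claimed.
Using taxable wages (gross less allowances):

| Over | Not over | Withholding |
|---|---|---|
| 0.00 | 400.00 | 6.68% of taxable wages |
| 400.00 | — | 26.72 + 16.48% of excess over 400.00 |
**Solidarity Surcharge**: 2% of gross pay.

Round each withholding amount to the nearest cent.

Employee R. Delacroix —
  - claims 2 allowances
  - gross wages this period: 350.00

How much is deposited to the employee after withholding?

Provincial Income Tax: taxable = 350.00 − 2×80.00 = 190.00
  6.68% × 190.00 = 12.69
Solidarity Surcharge: 2% × 350.00 = 7.00
Total withheld: 12.69 + 7.00 = 19.69
Net pay: 350.00 − 19.69 = 330.31

330.31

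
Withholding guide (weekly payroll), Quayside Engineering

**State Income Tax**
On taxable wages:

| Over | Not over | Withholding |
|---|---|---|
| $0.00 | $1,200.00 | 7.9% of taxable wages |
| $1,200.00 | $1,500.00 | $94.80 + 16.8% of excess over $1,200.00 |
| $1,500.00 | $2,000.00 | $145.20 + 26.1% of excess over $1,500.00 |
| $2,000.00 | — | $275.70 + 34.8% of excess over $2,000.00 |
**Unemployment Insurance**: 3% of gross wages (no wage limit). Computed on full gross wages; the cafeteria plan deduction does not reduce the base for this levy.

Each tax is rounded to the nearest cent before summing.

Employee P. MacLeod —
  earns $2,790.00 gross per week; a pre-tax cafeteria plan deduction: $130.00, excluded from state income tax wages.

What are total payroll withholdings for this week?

$589.08

State Income Tax: taxable = $2,790.00 − $130.00 = $2,660.00
  $275.70 + 34.8% × ($2,660.00 − $2,000.00) = $275.70 + 34.8% × $660.00 = $505.38
Unemployment Insurance: 3% × $2,790.00 = $83.70
Total: $505.38 + $83.70 = $589.08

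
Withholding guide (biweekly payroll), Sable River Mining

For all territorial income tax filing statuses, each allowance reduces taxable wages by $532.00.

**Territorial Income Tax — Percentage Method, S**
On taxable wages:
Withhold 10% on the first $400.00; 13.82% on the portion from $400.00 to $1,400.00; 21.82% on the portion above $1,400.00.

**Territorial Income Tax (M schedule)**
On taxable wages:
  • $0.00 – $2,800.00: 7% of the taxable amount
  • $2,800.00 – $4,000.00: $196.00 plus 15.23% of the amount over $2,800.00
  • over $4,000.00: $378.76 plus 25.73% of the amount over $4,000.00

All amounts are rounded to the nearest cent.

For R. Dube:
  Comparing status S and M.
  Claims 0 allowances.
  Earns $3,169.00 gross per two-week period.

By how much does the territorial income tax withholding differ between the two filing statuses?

$312.00

Territorial Income Tax (S): taxable = $3,169.00
  $178.20 + 21.82% × ($3,169.00 − $1,400.00) = $178.20 + 21.82% × $1,769.00 = $564.20
Territorial Income Tax (M): taxable = $3,169.00
  $196.00 + 15.23% × ($3,169.00 − $2,800.00) = $196.00 + 15.23% × $369.00 = $252.20
Difference: |$564.20 − $252.20| = $312.00 (higher under S)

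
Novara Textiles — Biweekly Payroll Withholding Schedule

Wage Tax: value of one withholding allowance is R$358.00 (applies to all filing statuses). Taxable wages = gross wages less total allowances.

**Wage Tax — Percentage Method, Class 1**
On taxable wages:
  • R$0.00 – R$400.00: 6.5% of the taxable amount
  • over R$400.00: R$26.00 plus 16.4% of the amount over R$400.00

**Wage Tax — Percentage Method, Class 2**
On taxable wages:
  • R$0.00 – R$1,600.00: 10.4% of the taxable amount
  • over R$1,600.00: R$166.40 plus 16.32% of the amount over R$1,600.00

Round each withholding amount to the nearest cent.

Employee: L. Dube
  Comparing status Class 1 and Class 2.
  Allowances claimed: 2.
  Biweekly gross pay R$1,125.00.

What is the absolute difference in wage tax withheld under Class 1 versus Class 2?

R$15.06

Wage Tax (Class 1): taxable = R$1,125.00 − 2×R$358.00 = R$409.00
  R$26.00 + 16.4% × (R$409.00 − R$400.00) = R$26.00 + 16.4% × R$9.00 = R$27.48
Wage Tax (Class 2): taxable = R$1,125.00 − 2×R$358.00 = R$409.00
  10.4% × R$409.00 = R$42.54
Difference: |R$27.48 − R$42.54| = R$15.06 (higher under Class 2)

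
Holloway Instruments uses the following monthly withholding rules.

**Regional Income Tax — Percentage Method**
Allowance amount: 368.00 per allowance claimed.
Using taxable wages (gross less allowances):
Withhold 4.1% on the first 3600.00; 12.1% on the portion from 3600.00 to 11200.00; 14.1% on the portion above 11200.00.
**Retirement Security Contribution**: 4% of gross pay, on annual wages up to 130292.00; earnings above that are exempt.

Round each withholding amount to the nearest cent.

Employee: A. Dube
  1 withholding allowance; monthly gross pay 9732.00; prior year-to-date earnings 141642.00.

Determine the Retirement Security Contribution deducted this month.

Retirement Security Contribution: YTD 141642.00 ≥ cap 130292.00 → 0.00

0.00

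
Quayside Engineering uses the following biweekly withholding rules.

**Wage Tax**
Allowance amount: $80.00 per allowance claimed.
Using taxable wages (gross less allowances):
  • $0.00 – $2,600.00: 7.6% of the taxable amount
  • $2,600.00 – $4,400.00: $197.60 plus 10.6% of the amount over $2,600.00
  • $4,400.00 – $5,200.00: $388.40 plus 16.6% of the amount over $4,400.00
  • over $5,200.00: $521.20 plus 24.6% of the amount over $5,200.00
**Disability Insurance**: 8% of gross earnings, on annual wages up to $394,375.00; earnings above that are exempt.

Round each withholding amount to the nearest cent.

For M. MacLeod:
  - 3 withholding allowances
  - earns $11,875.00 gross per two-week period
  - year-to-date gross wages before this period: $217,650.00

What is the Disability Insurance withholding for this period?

Disability Insurance: 8% × $11,875.00 = $950.00

$950.00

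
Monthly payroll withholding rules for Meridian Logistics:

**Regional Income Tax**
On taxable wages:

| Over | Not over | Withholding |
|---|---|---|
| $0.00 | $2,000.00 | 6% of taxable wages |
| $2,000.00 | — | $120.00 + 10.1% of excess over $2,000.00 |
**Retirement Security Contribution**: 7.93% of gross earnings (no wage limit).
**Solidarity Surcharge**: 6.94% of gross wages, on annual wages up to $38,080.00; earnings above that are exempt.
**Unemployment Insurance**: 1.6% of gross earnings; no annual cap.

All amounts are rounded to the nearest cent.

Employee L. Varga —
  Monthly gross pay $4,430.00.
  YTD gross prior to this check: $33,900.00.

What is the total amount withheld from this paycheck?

Regional Income Tax: taxable = $4,430.00
  $120.00 + 10.1% × ($4,430.00 − $2,000.00) = $120.00 + 10.1% × $2,430.00 = $365.43
Retirement Security Contribution: 7.93% × $4,430.00 = $351.30
Solidarity Surcharge: cap $38,080.00 − YTD $33,900.00 = $4,180.00 subject; 6.94% × $4,180.00 = $290.09
Unemployment Insurance: 1.6% × $4,430.00 = $70.88
Total: $365.43 + $351.30 + $290.09 + $70.88 = $1,077.70

$1,077.70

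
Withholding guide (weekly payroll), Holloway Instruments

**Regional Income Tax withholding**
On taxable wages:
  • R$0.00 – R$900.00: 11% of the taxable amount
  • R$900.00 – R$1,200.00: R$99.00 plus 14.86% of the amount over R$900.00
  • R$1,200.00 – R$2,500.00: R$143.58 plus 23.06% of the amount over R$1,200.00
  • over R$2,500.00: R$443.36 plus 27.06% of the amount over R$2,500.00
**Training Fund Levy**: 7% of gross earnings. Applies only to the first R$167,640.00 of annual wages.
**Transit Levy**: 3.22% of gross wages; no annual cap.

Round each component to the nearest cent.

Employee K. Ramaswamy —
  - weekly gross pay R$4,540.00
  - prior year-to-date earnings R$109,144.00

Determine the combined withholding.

Regional Income Tax: taxable = R$4,540.00
  R$443.36 + 27.06% × (R$4,540.00 − R$2,500.00) = R$443.36 + 27.06% × R$2,040.00 = R$995.38
Training Fund Levy: 7% × R$4,540.00 = R$317.80
Transit Levy: 3.22% × R$4,540.00 = R$146.19
Total: R$995.38 + R$317.80 + R$146.19 = R$1,459.37

R$1,459.37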